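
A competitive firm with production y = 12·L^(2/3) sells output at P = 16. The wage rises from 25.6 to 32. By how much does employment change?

ΔL = -61

From P·MP_L = w with MP_L = 8·L^(-1/3), the labor demand is L(w) = (128/w)^(3).
At w = 25.6: L = 125. At w = 32: L = 64.
ΔL = 64 − 125 = -61.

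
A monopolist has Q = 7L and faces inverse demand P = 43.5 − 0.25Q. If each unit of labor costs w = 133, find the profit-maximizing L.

Marginal revenue from the inverse demand is MR = 43.5 − 0.5Q.
The marginal product is MP_L = 7.
A monopolist hires until marginal revenue product equals the wage: MR·MP_L = w.
(43.5 − 3.5L)·7 = 133, so L = 7.

L* = 7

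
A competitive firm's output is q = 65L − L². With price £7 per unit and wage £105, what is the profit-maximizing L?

L* = 25

The marginal product of L is MP_L = 65 − 2L.
A price-taking firm hires until the value of the marginal product equals the wage: P·MP_L = w, so 7·(65 − 2L) = 105.
Then 65 − 2L = 15, giving L = 25.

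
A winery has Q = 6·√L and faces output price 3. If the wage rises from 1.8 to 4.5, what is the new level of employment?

L* = 4

From P·MP_L = w with MP_L = 3·L^(-1/2), the labor demand is L(w) = (9/w)^(2).
At w = 1.8: L = 25. At w = 4.5: L = 4.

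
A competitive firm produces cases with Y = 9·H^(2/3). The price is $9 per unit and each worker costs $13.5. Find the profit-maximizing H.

H* = 64

MP_H = (2/3)·9·H^(-1/3) = 6·H^(-1/3).
Profit maximization for a price taker requires P·MP_H = w: 9·6·H^(-1/3) = 13.5.
So H^(-1/3) = 0.25, which gives H = 64.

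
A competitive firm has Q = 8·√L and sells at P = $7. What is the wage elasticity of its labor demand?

ε = -2

MP_L = (1/2)·8·L^(-1/2), so P·MP_L = w gives 28·L^(-1/2) = w.
Solving, L(w) = (28/w)^(2). This is a constant-elasticity form: L ∝ w^(−2), so ε = −2.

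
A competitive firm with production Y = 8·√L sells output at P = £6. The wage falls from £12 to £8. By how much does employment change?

From P·MP_L = w with MP_L = 4·L^(-1/2), the labor demand is L(w) = (24/w)^(2).
At w = 12: L = 4. At w = 8: L = 9.
ΔL = 9 − 4 = 5.

ΔL = 5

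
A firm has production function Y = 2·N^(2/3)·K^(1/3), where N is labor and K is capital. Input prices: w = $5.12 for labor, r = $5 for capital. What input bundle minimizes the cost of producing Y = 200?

Cost minimization requires the marginal rate of technical substitution to equal the input-price ratio: MP_N/MP_K = w/r.
Here MP_N/MP_K = (2/3)·(K/N)/(1/3) = 2·(K/N). Setting this equal to 5.12/5 = 1.024 gives K = 0.512N.
Substituting into Y = 200: 2·N^(2/3)·(0.512N)^(1/3) = 200.
Solving, N = 125 and K = 64.

N* = 125, K* = 64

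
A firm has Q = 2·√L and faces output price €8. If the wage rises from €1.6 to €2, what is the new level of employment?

L* = 16

From P·MP_L = w with MP_L = L^(-1/2), the labor demand is L(w) = (8/w)^(2).
At w = 1.6: L = 25. At w = 2: L = 16.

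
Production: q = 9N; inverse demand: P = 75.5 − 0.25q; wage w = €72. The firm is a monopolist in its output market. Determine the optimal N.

Marginal revenue from the inverse demand is MR = 75.5 − 0.5q.
The marginal product is MP_N = 9.
A monopolist hires until marginal revenue product equals the wage: MR·MP_N = w.
(75.5 − 4.5N)·9 = 72, so N = 15.

N* = 15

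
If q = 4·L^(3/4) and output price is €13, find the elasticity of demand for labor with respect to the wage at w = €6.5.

ε = -4

MP_L = (3/4)·4·L^(-1/4), so P·MP_L = w gives 39·L^(-1/4) = w.
Solving, L(w) = (39/w)^(4). This is a constant-elasticity form: L ∝ w^(−4), so ε = −4.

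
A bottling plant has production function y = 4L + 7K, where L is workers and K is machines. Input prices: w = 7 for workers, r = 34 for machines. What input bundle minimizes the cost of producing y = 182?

The inputs are perfect substitutes, so the firm uses whichever has the lower cost per unit of output.
Cost per unit of output via L is w/4 = 1.75; via K it is r/7 = 34/7. L is cheaper.
Producing y = 182 with L alone: L = 45.5, K = 0.

L* = 45.5, K* = 0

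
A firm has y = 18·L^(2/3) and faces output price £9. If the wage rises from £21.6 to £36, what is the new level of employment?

L* = 27

From P·MP_L = w with MP_L = 12·L^(-1/3), the labor demand is L(w) = (108/w)^(3).
At w = 21.6: L = 125. At w = 36: L = 27.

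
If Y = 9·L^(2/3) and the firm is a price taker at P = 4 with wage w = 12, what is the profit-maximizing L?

L* = 8

MP_L = (2/3)·9·L^(-1/3) = 6·L^(-1/3).
Profit maximization for a price taker requires P·MP_L = w: 4·6·L^(-1/3) = 12.
So L^(-1/3) = 0.5, which gives L = 8.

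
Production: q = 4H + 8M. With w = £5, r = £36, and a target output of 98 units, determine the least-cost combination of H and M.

The inputs are perfect substitutes, so the firm uses whichever has the lower cost per unit of output.
Cost per unit of output via H is w/4 = 1.25; via M it is r/8 = 4.5. H is cheaper.
Producing q = 98 with H alone: H = 24.5, M = 0.

H* = 24.5, M* = 0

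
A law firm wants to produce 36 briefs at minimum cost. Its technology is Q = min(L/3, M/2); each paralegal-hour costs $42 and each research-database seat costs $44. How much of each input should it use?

With a fixed-proportions technology, the cost-minimizing bundle uses no slack in either input: L/3 = M/2 = Q.
So L = 3·36 = 108 and M = 2·36 = 72.

L* = 108, M* = 72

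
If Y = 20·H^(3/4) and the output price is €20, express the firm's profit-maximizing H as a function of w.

MP_H = (3/4)·20·H^(-1/4) = 15·H^(-1/4).
Setting P·MP_H = w: 300·H^(-1/4) = w.
Solving for H: H^(-1/4) = w/300, so H = (300/w)^(4).

H(w) = (300/w)^(4)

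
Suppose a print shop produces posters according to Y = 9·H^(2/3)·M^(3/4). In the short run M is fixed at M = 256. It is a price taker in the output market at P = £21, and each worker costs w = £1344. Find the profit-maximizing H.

H* = 216

With M = 256, MP_H = (2/3)·9·H^(-1/3)·256^(3/4) = 384·H^(-1/3).
Profit maximization for a price taker requires P·MP_H = w: 21·384·H^(-1/3) = 1344.
So H^(-1/3) = 1/6, which gives H = 216.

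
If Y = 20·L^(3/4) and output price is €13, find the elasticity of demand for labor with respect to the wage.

MP_L = (3/4)·20·L^(-1/4), so P·MP_L = w gives 195·L^(-1/4) = w.
Solving, L(w) = (195/w)^(4). This is a constant-elasticity form: L ∝ w^(−4), so ε = −4.

ε = -4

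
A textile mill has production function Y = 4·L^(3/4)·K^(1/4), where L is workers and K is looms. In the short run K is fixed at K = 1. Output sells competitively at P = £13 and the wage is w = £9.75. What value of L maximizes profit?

L* = 256

With K = 1, MP_L = (3/4)·4·L^(-1/4)·1^(1/4) = 3·L^(-1/4).
Profit maximization for a price taker requires P·MP_L = w: 13·3·L^(-1/4) = 9.75.
So L^(-1/4) = 0.25, which gives L = 256.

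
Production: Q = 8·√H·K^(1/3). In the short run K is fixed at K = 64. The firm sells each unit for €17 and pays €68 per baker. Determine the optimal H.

H* = 16

With K = 64, MP_H = (1/2)·8·H^(-1/2)·64^(1/3) = 16·H^(-1/2).
Profit maximization for a price taker requires P·MP_H = w: 17·16·H^(-1/2) = 68.
So H^(-1/2) = 0.25, which gives H = 16.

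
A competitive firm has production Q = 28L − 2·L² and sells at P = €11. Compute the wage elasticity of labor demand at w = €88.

From P·MP_L = w with MP_L = 28 − 4L, labor demand is L(w) = (28 − w/11)/4.
dL/dw = −1/(44) = -1/44.
At w = 88, L = 5, so ε = (dL/dw)·(w/L) = (-1/44)·(88/5) = -0.4.

ε = -0.4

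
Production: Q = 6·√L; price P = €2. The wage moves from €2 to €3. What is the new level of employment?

From P·MP_L = w with MP_L = 3·L^(-1/2), the labor demand is L(w) = (6/w)^(2).
At w = 2: L = 9. At w = 3: L = 4.

L* = 4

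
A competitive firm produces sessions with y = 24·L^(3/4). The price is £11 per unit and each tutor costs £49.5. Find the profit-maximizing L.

MP_L = (3/4)·24·L^(-1/4) = 18·L^(-1/4).
Profit maximization for a price taker requires P·MP_L = w: 11·18·L^(-1/4) = 49.5.
So L^(-1/4) = 0.25, which gives L = 256.

L* = 256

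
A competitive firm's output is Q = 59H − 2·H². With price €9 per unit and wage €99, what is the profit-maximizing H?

H* = 12

The marginal product of H is MP_H = 59 − 4H.
A price-taking firm hires until the value of the marginal product equals the wage: P·MP_H = w, so 9·(59 − 4H) = 99.
Then 59 − 4H = 11, giving H = 12.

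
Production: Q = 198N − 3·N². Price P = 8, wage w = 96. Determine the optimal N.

N* = 31

The marginal product of N is MP_N = 198 − 6N.
A price-taking firm hires until the value of the marginal product equals the wage: P·MP_N = w, so 8·(198 − 6N) = 96.
Then 198 − 6N = 12, giving N = 31.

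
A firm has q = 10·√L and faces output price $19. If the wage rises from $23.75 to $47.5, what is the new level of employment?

L* = 4

From P·MP_L = w with MP_L = 5·L^(-1/2), the labor demand is L(w) = (95/w)^(2).
At w = 23.75: L = 16. At w = 47.5: L = 4.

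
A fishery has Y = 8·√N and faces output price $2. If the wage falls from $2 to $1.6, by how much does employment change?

From P·MP_N = w with MP_N = 4·N^(-1/2), the labor demand is N(w) = (8/w)^(2).
At w = 2: N = 16. At w = 1.6: N = 25.
ΔN = 25 − 16 = 9.

ΔN = 9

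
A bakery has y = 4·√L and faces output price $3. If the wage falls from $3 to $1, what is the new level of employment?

From P·MP_L = w with MP_L = 2·L^(-1/2), the labor demand is L(w) = (6/w)^(2).
At w = 3: L = 4. At w = 1: L = 36.

L* = 36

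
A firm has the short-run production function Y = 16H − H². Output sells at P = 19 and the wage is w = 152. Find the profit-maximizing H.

H* = 4

The marginal product of H is MP_H = 16 − 2H.
A price-taking firm hires until the value of the marginal product equals the wage: P·MP_H = w, so 19·(16 − 2H) = 152.
Then 16 − 2H = 8, giving H = 4.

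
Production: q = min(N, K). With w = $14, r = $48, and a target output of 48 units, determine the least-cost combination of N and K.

N* = 48, K* = 48

With a fixed-proportions technology, the cost-minimizing bundle uses no slack in either input: N = K = q.
So N = 48 and K = 48.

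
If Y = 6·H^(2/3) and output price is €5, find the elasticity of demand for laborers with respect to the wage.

MP_H = (2/3)·6·H^(-1/3), so P·MP_H = w gives 20·H^(-1/3) = w.
Solving, H(w) = (20/w)^(3). This is a constant-elasticity form: H ∝ w^(−3), so ε = −3.

ε = -3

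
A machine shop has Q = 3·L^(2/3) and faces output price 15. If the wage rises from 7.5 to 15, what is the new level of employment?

From P·MP_L = w with MP_L = 2·L^(-1/3), the labor demand is L(w) = (30/w)^(3).
At w = 7.5: L = 64. At w = 15: L = 8.

L* = 8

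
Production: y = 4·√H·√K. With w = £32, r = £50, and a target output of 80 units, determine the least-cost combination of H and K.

Cost minimization requires the marginal rate of technical substitution to equal the input-price ratio: MP_H/MP_K = w/r.
Here MP_H/MP_K = (1/2)·(K/H)/(1/2) = (K/H). Setting this equal to 32/50 = 0.64 gives K = 0.64H.
Substituting into y = 80: 4·H^(1/2)·(0.64H)^(1/2) = 80.
Solving, H = 25 and K = 16.

H* = 25, K* = 16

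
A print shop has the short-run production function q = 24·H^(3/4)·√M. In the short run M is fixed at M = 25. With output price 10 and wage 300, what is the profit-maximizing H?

With M = 25, MP_H = (3/4)·24·H^(-1/4)·25^(1/2) = 90·H^(-1/4).
Profit maximization for a price taker requires P·MP_H = w: 10·90·H^(-1/4) = 300.
So H^(-1/4) = 1/3, which gives H = 81.

H* = 81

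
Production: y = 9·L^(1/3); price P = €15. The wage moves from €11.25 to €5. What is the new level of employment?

From P·MP_L = w with MP_L = 3·L^(-2/3), the labor demand is L(w) = (45/w)^(3/2).
At w = 11.25: L = 8. At w = 5: L = 27.

L* = 27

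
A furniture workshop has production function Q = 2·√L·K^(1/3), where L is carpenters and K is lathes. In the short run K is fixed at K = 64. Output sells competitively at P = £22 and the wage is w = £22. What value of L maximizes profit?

L* = 16

With K = 64, MP_L = (1/2)·2·L^(-1/2)·64^(1/3) = 4·L^(-1/2).
Profit maximization for a price taker requires P·MP_L = w: 22·4·L^(-1/2) = 22.
So L^(-1/2) = 0.25, which gives L = 16.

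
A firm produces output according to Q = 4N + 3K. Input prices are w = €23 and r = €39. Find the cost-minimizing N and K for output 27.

The inputs are perfect substitutes, so the firm uses whichever has the lower cost per unit of output.
Cost per unit of output via N is w/4 = 5.75; via K it is r/3 = 13. N is cheaper.
Producing Q = 27 with N alone: N = 6.75, K = 0.

N* = 6.75, K* = 0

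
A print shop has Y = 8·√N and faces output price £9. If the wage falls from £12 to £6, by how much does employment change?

From P·MP_N = w with MP_N = 4·N^(-1/2), the labor demand is N(w) = (36/w)^(2).
At w = 12: N = 9. At w = 6: N = 36.
ΔN = 36 − 9 = 27.

ΔN = 27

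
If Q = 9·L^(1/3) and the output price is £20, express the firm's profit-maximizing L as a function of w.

MP_L = (1/3)·9·L^(-2/3) = 3·L^(-2/3).
Setting P·MP_L = w: 60·L^(-2/3) = w.
Solving for L: L^(-2/3) = w/60, so L = (60/w)^(3/2).

L(w) = (60/w)^(3/2)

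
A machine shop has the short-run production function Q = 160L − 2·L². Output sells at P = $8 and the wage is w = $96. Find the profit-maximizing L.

L* = 37

The marginal product of L is MP_L = 160 − 4L.
A price-taking firm hires until the value of the marginal product equals the wage: P·MP_L = w, so 8·(160 − 4L) = 96.
Then 160 − 4L = 12, giving L = 37.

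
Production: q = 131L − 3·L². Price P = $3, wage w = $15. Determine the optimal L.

L* = 21

The marginal product of L is MP_L = 131 − 6L.
A price-taking firm hires until the value of the marginal product equals the wage: P·MP_L = w, so 3·(131 − 6L) = 15.
Then 131 − 6L = 5, giving L = 21.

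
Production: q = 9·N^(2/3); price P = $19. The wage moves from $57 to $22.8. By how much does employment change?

ΔN = 117

From P·MP_N = w with MP_N = 6·N^(-1/3), the labor demand is N(w) = (114/w)^(3).
At w = 57: N = 8. At w = 22.8: N = 125.
ΔN = 125 − 8 = 117.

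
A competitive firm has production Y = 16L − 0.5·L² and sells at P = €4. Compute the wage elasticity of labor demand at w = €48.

ε = -3

From P·MP_L = w with MP_L = 16 − L, labor demand is L(w) = 16 − w/4.
dL/dw = −1/(4) = -0.25.
At w = 48, L = 4, so ε = (dL/dw)·(w/L) = (-0.25)·(48/4) = -3.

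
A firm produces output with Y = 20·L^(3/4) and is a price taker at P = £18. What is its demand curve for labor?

L(w) = (270/w)^(4)

MP_L = (3/4)·20·L^(-1/4) = 15·L^(-1/4).
Setting P·MP_L = w: 270·L^(-1/4) = w.
Solving for L: L^(-1/4) = w/270, so L = (270/w)^(4).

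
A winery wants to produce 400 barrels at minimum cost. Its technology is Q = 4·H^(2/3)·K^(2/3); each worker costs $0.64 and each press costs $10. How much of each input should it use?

H* = 125, K* = 8

Cost minimization requires the marginal rate of technical substitution to equal the input-price ratio: MP_H/MP_K = w/r.
Here MP_H/MP_K = (2/3)·(K/H)/(2/3) = (K/H). Setting this equal to 0.64/10 = 0.064 gives K = 0.064H.
Substituting into Q = 400: 4·H^(2/3)·(0.064H)^(2/3) = 400.
Solving, H = 125 and K = 8.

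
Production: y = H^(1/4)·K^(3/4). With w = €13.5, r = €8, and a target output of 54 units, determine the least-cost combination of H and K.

H* = 16, K* = 81

Cost minimization requires the marginal rate of technical substitution to equal the input-price ratio: MP_H/MP_K = w/r.
Here MP_H/MP_K = (1/4)·(K/H)/(3/4) = (1/3)·(K/H). Setting this equal to 13.5/8 = 1.6875 gives K = 5.0625H.
Substituting into y = 54: H^(1/4)·(5.0625H)^(3/4) = 54.
Solving, H = 16 and K = 81.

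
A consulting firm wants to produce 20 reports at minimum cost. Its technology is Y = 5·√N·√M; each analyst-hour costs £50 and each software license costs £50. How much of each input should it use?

Cost minimization requires the marginal rate of technical substitution to equal the input-price ratio: MP_N/MP_M = w/r.
Here MP_N/MP_M = (1/2)·(M/N)/(1/2) = (M/N). Setting this equal to 50/50 = 1 gives M = N.
Substituting into Y = 20: 5·N^(1/2)·(N)^(1/2) = 20.
Solving, N = 4 and M = 4.

N* = 4, M* = 4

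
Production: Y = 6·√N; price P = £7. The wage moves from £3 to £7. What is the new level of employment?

N* = 9

From P·MP_N = w with MP_N = 3·N^(-1/2), the labor demand is N(w) = (21/w)^(2).
At w = 3: N = 49. At w = 7: N = 9.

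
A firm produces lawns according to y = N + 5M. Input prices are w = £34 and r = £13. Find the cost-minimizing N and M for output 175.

The inputs are perfect substitutes, so the firm uses whichever has the lower cost per unit of output.
Cost per unit of output via N is 34; via M it is 2.6. M is cheaper.
Producing y = 175 with M alone: N = 0, M = 35.

N* = 0, M* = 35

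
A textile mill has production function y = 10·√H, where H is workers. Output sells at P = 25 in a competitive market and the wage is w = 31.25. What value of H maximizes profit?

MP_H = (1/2)·10·H^(-1/2) = 5·H^(-1/2).
Profit maximization for a price taker requires P·MP_H = w: 25·5·H^(-1/2) = 31.25.
So H^(-1/2) = 0.25, which gives H = 16.

H* = 16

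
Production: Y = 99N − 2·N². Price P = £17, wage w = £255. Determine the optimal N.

The marginal product of N is MP_N = 99 − 4N.
A price-taking firm hires until the value of the marginal product equals the wage: P·MP_N = w, so 17·(99 − 4N) = 255.
Then 99 − 4N = 15, giving N = 21.

N* = 21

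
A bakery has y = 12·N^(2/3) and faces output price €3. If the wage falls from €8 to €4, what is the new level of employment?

N* = 216

From P·MP_N = w with MP_N = 8·N^(-1/3), the labor demand is N(w) = (24/w)^(3).
At w = 8: N = 27. At w = 4: N = 216.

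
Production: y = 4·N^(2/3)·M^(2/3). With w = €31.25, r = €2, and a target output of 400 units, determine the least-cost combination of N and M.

Cost minimization requires the marginal rate of technical substitution to equal the input-price ratio: MP_N/MP_M = w/r.
Here MP_N/MP_M = (2/3)·(M/N)/(2/3) = (M/N). Setting this equal to 31.25/2 = 15.625 gives M = 15.625N.
Substituting into y = 400: 4·N^(2/3)·(15.625N)^(2/3) = 400.
Solving, N = 8 and M = 125.

N* = 8, M* = 125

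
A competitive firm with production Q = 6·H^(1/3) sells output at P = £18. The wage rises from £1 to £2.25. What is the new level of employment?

H* = 64

From P·MP_H = w with MP_H = 2·H^(-2/3), the labor demand is H(w) = (36/w)^(3/2).
At w = 1: H = 216. At w = 2.25: H = 64.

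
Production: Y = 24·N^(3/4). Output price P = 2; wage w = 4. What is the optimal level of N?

MP_N = (3/4)·24·N^(-1/4) = 18·N^(-1/4).
Profit maximization for a price taker requires P·MP_N = w: 2·18·N^(-1/4) = 4.
So N^(-1/4) = 1/9, which gives N = 6561.

N* = 6561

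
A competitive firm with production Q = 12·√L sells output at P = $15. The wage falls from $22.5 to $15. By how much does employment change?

From P·MP_L = w with MP_L = 6·L^(-1/2), the labor demand is L(w) = (90/w)^(2).
At w = 22.5: L = 16. At w = 15: L = 36.
ΔL = 36 − 16 = 20.

ΔL = 20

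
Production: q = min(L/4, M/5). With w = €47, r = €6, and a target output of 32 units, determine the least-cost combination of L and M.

With a fixed-proportions technology, the cost-minimizing bundle uses no slack in either input: L/4 = M/5 = q.
So L = 4·32 = 128 and M = 5·32 = 160.

L* = 128, M* = 160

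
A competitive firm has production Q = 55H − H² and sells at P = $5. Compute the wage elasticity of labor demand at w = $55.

From P·MP_H = w with MP_H = 55 − 2H, labor demand is H(w) = (55 − w/5)/2.
dH/dw = −1/(10) = -0.1.
At w = 55, H = 22, so ε = (dH/dw)·(w/H) = (-0.1)·(55/22) = -0.25.

ε = -0.25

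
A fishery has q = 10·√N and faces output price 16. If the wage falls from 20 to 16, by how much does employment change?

ΔN = 9

From P·MP_N = w with MP_N = 5·N^(-1/2), the labor demand is N(w) = (80/w)^(2).
At w = 20: N = 16. At w = 16: N = 25.
ΔN = 25 − 16 = 9.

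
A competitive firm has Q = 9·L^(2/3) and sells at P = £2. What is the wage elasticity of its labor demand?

ε = -3

MP_L = (2/3)·9·L^(-1/3), so P·MP_L = w gives 12·L^(-1/3) = w.
Solving, L(w) = (12/w)^(3). This is a constant-elasticity form: L ∝ w^(−3), so ε = −3.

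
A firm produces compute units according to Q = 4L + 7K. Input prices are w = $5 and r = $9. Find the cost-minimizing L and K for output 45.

L* = 11.25, K* = 0

The inputs are perfect substitutes, so the firm uses whichever has the lower cost per unit of output.
Cost per unit of output via L is w/4 = 1.25; via K it is r/7 = 9/7. L is cheaper.
Producing Q = 45 with L alone: L = 11.25, K = 0.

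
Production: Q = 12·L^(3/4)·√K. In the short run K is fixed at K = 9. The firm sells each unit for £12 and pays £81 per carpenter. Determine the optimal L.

L* = 256

With K = 9, MP_L = (3/4)·12·L^(-1/4)·9^(1/2) = 27·L^(-1/4).
Profit maximization for a price taker requires P·MP_L = w: 12·27·L^(-1/4) = 81.
So L^(-1/4) = 0.25, which gives L = 256.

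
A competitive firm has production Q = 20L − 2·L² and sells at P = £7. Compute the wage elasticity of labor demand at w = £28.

ε = -0.25

From P·MP_L = w with MP_L = 20 − 4L, labor demand is L(w) = (20 − w/7)/4.
dL/dw = −1/(28) = -1/28.
At w = 28, L = 4, so ε = (dL/dw)·(w/L) = (-1/28)·(28/4) = -0.25.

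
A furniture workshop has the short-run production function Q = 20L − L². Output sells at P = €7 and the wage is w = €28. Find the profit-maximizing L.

The marginal product of L is MP_L = 20 − 2L.
A price-taking firm hires until the value of the marginal product equals the wage: P·MP_L = w, so 7·(20 − 2L) = 28.
Then 20 − 2L = 4, giving L = 8.

L* = 8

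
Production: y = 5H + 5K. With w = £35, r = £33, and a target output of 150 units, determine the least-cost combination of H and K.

The inputs are perfect substitutes, so the firm uses whichever has the lower cost per unit of output.
Cost per unit of output via H is w/5 = 7; via K it is r/5 = 6.6. K is cheaper.
Producing y = 150 with K alone: H = 0, K = 30.

H* = 0, K* = 30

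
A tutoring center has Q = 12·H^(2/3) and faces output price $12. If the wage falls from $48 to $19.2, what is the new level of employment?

From P·MP_H = w with MP_H = 8·H^(-1/3), the labor demand is H(w) = (96/w)^(3).
At w = 48: H = 8. At w = 19.2: H = 125.

H* = 125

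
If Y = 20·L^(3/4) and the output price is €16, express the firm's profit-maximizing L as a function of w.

MP_L = (3/4)·20·L^(-1/4) = 15·L^(-1/4).
Setting P·MP_L = w: 240·L^(-1/4) = w.
Solving for L: L^(-1/4) = w/240, so L = (240/w)^(4).

L(w) = (240/w)^(4)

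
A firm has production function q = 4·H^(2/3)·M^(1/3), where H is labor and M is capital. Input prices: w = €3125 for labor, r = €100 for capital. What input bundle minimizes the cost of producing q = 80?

H* = 8, M* = 125

Cost minimization requires the marginal rate of technical substitution to equal the input-price ratio: MP_H/MP_M = w/r.
Here MP_H/MP_M = (2/3)·(M/H)/(1/3) = 2·(M/H). Setting this equal to 3125/100 = 31.25 gives M = 15.625H.
Substituting into q = 80: 4·H^(2/3)·(15.625H)^(1/3) = 80.
Solving, H = 8 and M = 125.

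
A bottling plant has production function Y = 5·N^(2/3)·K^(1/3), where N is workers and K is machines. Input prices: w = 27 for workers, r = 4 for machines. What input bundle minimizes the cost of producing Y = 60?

Cost minimization requires the marginal rate of technical substitution to equal the input-price ratio: MP_N/MP_K = w/r.
Here MP_N/MP_K = (2/3)·(K/N)/(1/3) = 2·(K/N). Setting this equal to 27/4 = 6.75 gives K = 3.375N.
Substituting into Y = 60: 5·N^(2/3)·(3.375N)^(1/3) = 60.
Solving, N = 8 and K = 27.

N* = 8, K* = 27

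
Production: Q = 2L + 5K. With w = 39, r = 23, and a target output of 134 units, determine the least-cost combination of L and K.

L* = 0, K* = 26.8

The inputs are perfect substitutes, so the firm uses whichever has the lower cost per unit of output.
Cost per unit of output via L is w/2 = 19.5; via K it is r/5 = 4.6. K is cheaper.
Producing Q = 134 with K alone: L = 0, K = 26.8.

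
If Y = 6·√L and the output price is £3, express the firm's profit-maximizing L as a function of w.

MP_L = (1/2)·6·L^(-1/2) = 3·L^(-1/2).
Setting P·MP_L = w: 9·L^(-1/2) = w.
Solving for L: L^(-1/2) = w/9, so L = (9/w)^(2).

L(w) = 81/w²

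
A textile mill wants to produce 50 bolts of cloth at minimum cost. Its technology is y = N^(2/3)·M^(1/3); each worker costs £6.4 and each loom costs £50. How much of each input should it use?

Cost minimization requires the marginal rate of technical substitution to equal the input-price ratio: MP_N/MP_M = w/r.
Here MP_N/MP_M = (2/3)·(M/N)/(1/3) = 2·(M/N). Setting this equal to 6.4/50 = 0.128 gives M = 0.064N.
Substituting into y = 50: N^(2/3)·(0.064N)^(1/3) = 50.
Solving, N = 125 and M = 8.

N* = 125, M* = 8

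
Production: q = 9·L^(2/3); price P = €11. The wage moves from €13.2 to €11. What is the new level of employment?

L* = 216

From P·MP_L = w with MP_L = 6·L^(-1/3), the labor demand is L(w) = (66/w)^(3).
At w = 13.2: L = 125. At w = 11: L = 216.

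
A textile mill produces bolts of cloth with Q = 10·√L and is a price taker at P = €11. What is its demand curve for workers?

MP_L = (1/2)·10·L^(-1/2) = 5·L^(-1/2).
Setting P·MP_L = w: 55·L^(-1/2) = w.
Solving for L: L^(-1/2) = w/55, so L = (55/w)^(2).

L(w) = 3025/w²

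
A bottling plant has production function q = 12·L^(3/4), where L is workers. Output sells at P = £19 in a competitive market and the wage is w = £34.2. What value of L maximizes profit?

L* = 625

MP_L = (3/4)·12·L^(-1/4) = 9·L^(-1/4).
Profit maximization for a price taker requires P·MP_L = w: 19·9·L^(-1/4) = 34.2.
So L^(-1/4) = 0.2, which gives L = 625.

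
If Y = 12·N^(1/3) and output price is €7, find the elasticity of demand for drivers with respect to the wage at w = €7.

ε = -1.5

MP_N = (1/3)·12·N^(-2/3), so P·MP_N = w gives 28·N^(-2/3) = w.
Solving, N(w) = (28/w)^(3/2). This is a constant-elasticity form: N ∝ w^(−3/2), so ε = −3/2.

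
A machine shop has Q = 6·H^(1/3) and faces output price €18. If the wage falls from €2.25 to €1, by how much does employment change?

ΔH = 152

From P·MP_H = w with MP_H = 2·H^(-2/3), the labor demand is H(w) = (36/w)^(3/2).
At w = 2.25: H = 64. At w = 1: H = 216.
ΔH = 216 − 64 = 152.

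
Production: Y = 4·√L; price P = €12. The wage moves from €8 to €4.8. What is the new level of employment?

From P·MP_L = w with MP_L = 2·L^(-1/2), the labor demand is L(w) = (24/w)^(2).
At w = 8: L = 9. At w = 4.8: L = 25.

L* = 25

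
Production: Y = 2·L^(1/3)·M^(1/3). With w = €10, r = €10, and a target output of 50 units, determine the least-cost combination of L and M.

Cost minimization requires the marginal rate of technical substitution to equal the input-price ratio: MP_L/MP_M = w/r.
Here MP_L/MP_M = (1/3)·(M/L)/(1/3) = (M/L). Setting this equal to 10/10 = 1 gives M = L.
Substituting into Y = 50: 2·L^(1/3)·(L)^(1/3) = 50.
Solving, L = 125 and M = 125.

L* = 125, M* = 125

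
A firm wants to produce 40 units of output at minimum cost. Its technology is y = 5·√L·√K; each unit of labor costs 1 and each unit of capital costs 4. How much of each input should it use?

L* = 16, K* = 4

Cost minimization requires the marginal rate of technical substitution to equal the input-price ratio: MP_L/MP_K = w/r.
Here MP_L/MP_K = (1/2)·(K/L)/(1/2) = (K/L). Setting this equal to 1/4 = 0.25 gives K = 0.25L.
Substituting into y = 40: 5·L^(1/2)·(0.25L)^(1/2) = 40.
Solving, L = 16 and K = 4.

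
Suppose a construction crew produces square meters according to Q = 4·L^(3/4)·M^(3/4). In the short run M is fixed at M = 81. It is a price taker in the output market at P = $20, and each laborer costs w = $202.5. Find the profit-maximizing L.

With M = 81, MP_L = (3/4)·4·L^(-1/4)·81^(3/4) = 81·L^(-1/4).
Profit maximization for a price taker requires P·MP_L = w: 20·81·L^(-1/4) = 202.5.
So L^(-1/4) = 0.125, which gives L = 4096.

L* = 4096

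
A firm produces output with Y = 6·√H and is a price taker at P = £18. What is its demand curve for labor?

H(w) = 2916/w²

MP_H = (1/2)·6·H^(-1/2) = 3·H^(-1/2).
Setting P·MP_H = w: 54·H^(-1/2) = w.
Solving for H: H^(-1/2) = w/54, so H = (54/w)^(2).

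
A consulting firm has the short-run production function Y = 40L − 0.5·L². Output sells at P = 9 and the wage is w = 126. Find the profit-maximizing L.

L* = 26

The marginal product of L is MP_L = 40 − L.
A price-taking firm hires until the value of the marginal product equals the wage: P·MP_L = w, so 9·(40 − L) = 126.
Then 40 − L = 14, giving L = 26.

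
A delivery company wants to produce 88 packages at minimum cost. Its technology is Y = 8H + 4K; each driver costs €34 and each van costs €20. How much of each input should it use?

The inputs are perfect substitutes, so the firm uses whichever has the lower cost per unit of output.
Cost per unit of output via H is w/8 = 4.25; via K it is r/4 = 5. H is cheaper.
Producing Y = 88 with H alone: H = 11, K = 0.

H* = 11, K* = 0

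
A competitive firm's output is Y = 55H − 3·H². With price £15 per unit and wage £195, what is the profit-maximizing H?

The marginal product of H is MP_H = 55 − 6H.
A price-taking firm hires until the value of the marginal product equals the wage: P·MP_H = w, so 15·(55 − 6H) = 195.
Then 55 − 6H = 13, giving H = 7.

H* = 7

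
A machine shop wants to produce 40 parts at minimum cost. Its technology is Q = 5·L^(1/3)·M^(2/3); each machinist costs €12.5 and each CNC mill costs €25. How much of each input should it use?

L* = 8, M* = 8

Cost minimization requires the marginal rate of technical substitution to equal the input-price ratio: MP_L/MP_M = w/r.
Here MP_L/MP_M = (1/3)·(M/L)/(2/3) = 0.5·(M/L). Setting this equal to 12.5/25 = 0.5 gives M = L.
Substituting into Q = 40: 5·L^(1/3)·(L)^(2/3) = 40.
Solving, L = 8 and M = 8.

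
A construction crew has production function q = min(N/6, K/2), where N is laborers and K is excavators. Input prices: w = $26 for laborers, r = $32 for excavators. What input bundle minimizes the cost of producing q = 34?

N* = 204, K* = 68

With a fixed-proportions technology, the cost-minimizing bundle uses no slack in either input: N/6 = K/2 = q.
So N = 6·34 = 204 and K = 2·34 = 68.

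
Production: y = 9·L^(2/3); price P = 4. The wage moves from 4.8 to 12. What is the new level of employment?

L* = 8

From P·MP_L = w with MP_L = 6·L^(-1/3), the labor demand is L(w) = (24/w)^(3).
At w = 4.8: L = 125. At w = 12: L = 8.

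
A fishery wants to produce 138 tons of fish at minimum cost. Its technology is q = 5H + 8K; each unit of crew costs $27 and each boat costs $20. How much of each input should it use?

H* = 0, K* = 17.25

The inputs are perfect substitutes, so the firm uses whichever has the lower cost per unit of output.
Cost per unit of output via H is w/5 = 5.4; via K it is r/8 = 2.5. K is cheaper.
Producing q = 138 with K alone: H = 0, K = 17.25.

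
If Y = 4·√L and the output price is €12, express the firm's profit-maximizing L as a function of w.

MP_L = (1/2)·4·L^(-1/2) = 2·L^(-1/2).
Setting P·MP_L = w: 24·L^(-1/2) = w.
Solving for L: L^(-1/2) = w/24, so L = (24/w)^(2).

L(w) = 576/w²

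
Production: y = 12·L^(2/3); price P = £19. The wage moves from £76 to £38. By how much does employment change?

ΔL = 56

From P·MP_L = w with MP_L = 8·L^(-1/3), the labor demand is L(w) = (152/w)^(3).
At w = 76: L = 8. At w = 38: L = 64.
ΔL = 64 − 8 = 56.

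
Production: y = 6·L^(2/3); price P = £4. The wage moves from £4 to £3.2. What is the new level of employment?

From P·MP_L = w with MP_L = 4·L^(-1/3), the labor demand is L(w) = (16/w)^(3).
At w = 4: L = 64. At w = 3.2: L = 125.

L* = 125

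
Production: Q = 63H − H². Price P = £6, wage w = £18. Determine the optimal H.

H* = 30

The marginal product of H is MP_H = 63 − 2H.
A price-taking firm hires until the value of the marginal product equals the wage: P·MP_H = w, so 6·(63 − 2H) = 18.
Then 63 − 2H = 3, giving H = 30.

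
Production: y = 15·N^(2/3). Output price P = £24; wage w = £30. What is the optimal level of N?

MP_N = (2/3)·15·N^(-1/3) = 10·N^(-1/3).
Profit maximization for a price taker requires P·MP_N = w: 24·10·N^(-1/3) = 30.
So N^(-1/3) = 0.125, which gives N = 512.

N* = 512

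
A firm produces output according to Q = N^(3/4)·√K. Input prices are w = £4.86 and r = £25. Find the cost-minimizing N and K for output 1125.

N* = 625, K* = 81

Cost minimization requires the marginal rate of technical substitution to equal the input-price ratio: MP_N/MP_K = w/r.
Here MP_N/MP_K = (3/4)·(K/N)/(1/2) = 1.5·(K/N). Setting this equal to 4.86/25 = 0.1944 gives K = 0.1296N.
Substituting into Q = 1125: N^(3/4)·(0.1296N)^(1/2) = 1125.
Solving, N = 625 and K = 81.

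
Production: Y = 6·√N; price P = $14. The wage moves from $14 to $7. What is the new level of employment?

N* = 36

From P·MP_N = w with MP_N = 3·N^(-1/2), the labor demand is N(w) = (42/w)^(2).
At w = 14: N = 9. At w = 7: N = 36.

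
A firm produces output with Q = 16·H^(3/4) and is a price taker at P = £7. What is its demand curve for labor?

H(w) = (84/w)^(4)

MP_H = (3/4)·16·H^(-1/4) = 12·H^(-1/4).
Setting P·MP_H = w: 84·H^(-1/4) = w.
Solving for H: H^(-1/4) = w/84, so H = (84/w)^(4).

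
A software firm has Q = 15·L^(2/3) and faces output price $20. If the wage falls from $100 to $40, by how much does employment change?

From P·MP_L = w with MP_L = 10·L^(-1/3), the labor demand is L(w) = (200/w)^(3).
At w = 100: L = 8. At w = 40: L = 125.
ΔL = 125 − 8 = 117.

ΔL = 117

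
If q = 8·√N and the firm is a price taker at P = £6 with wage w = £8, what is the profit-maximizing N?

N* = 9

MP_N = (1/2)·8·N^(-1/2) = 4·N^(-1/2).
Profit maximization for a price taker requires P·MP_N = w: 6·4·N^(-1/2) = 8.
So N^(-1/2) = 1/3, which gives N = 9.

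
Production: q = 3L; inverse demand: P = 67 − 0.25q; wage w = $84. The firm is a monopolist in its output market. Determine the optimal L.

Marginal revenue from the inverse demand is MR = 67 − 0.5q.
The marginal product is MP_L = 3.
A monopolist hires until marginal revenue product equals the wage: MR·MP_L = w.
(67 − 1.5L)·3 = 84, so L = 26.

L* = 26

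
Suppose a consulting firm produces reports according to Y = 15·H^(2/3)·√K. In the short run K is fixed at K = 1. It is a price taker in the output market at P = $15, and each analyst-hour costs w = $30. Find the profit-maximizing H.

H* = 125

With K = 1, MP_H = (2/3)·15·H^(-1/3)·1^(1/2) = 10·H^(-1/3).
Profit maximization for a price taker requires P·MP_H = w: 15·10·H^(-1/3) = 30.
So H^(-1/3) = 0.2, which gives H = 125.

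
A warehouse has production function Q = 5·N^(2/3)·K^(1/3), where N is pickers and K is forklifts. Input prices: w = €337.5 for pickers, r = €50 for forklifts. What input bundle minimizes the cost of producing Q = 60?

Cost minimization requires the marginal rate of technical substitution to equal the input-price ratio: MP_N/MP_K = w/r.
Here MP_N/MP_K = (2/3)·(K/N)/(1/3) = 2·(K/N). Setting this equal to 337.5/50 = 6.75 gives K = 3.375N.
Substituting into Q = 60: 5·N^(2/3)·(3.375N)^(1/3) = 60.
Solving, N = 8 and K = 27.

N* = 8, K* = 27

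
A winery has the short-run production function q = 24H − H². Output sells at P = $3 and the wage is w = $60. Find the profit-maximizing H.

The marginal product of H is MP_H = 24 − 2H.
A price-taking firm hires until the value of the marginal product equals the wage: P·MP_H = w, so 3·(24 − 2H) = 60.
Then 24 − 2H = 20, giving H = 2.

H* = 2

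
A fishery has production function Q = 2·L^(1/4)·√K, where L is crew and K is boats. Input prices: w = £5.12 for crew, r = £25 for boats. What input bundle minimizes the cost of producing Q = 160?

L* = 625, K* = 256

Cost minimization requires the marginal rate of technical substitution to equal the input-price ratio: MP_L/MP_K = w/r.
Here MP_L/MP_K = (1/4)·(K/L)/(1/2) = 0.5·(K/L). Setting this equal to 5.12/25 = 0.2048 gives K = 0.4096L.
Substituting into Q = 160: 2·L^(1/4)·(0.4096L)^(1/2) = 160.
Solving, L = 625 and K = 256.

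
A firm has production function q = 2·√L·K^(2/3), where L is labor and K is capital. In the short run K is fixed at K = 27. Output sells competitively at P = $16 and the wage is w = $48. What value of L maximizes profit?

L* = 9

With K = 27, MP_L = (1/2)·2·L^(-1/2)·27^(2/3) = 9·L^(-1/2).
Profit maximization for a price taker requires P·MP_L = w: 16·9·L^(-1/2) = 48.
So L^(-1/2) = 1/3, which gives L = 9.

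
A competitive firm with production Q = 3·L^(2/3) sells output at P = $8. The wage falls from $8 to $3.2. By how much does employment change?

ΔL = 117

From P·MP_L = w with MP_L = 2·L^(-1/3), the labor demand is L(w) = (16/w)^(3).
At w = 8: L = 8. At w = 3.2: L = 125.
ΔL = 125 − 8 = 117.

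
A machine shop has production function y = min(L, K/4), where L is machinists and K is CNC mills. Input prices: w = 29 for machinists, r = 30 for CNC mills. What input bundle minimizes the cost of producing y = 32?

With a fixed-proportions technology, the cost-minimizing bundle uses no slack in either input: L = K/4 = y.
So L = 32 and K = 4·32 = 128.

L* = 32, K* = 128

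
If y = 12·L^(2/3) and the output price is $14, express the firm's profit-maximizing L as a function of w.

MP_L = (2/3)·12·L^(-1/3) = 8·L^(-1/3).
Setting P·MP_L = w: 112·L^(-1/3) = w.
Solving for L: L^(-1/3) = w/112, so L = (112/w)^(3).

L(w) = 1404928/w³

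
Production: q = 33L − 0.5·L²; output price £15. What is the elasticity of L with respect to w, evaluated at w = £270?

ε = -1.2

From P·MP_L = w with MP_L = 33 − L, labor demand is L(w) = 33 − w/15.
dL/dw = −1/(15) = -1/15.
At w = 270, L = 15, so ε = (dL/dw)·(w/L) = (-1/15)·(270/15) = -1.2.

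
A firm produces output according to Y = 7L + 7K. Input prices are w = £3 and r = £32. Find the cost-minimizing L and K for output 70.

The inputs are perfect substitutes, so the firm uses whichever has the lower cost per unit of output.
Cost per unit of output via L is w/7 = 3/7; via K it is r/7 = 32/7. L is cheaper.
Producing Y = 70 with L alone: L = 10, K = 0.

L* = 10, K* = 0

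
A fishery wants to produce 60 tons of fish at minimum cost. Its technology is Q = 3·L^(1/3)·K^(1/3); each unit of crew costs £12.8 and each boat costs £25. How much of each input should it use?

L* = 125, K* = 64

Cost minimization requires the marginal rate of technical substitution to equal the input-price ratio: MP_L/MP_K = w/r.
Here MP_L/MP_K = (1/3)·(K/L)/(1/3) = (K/L). Setting this equal to 12.8/25 = 0.512 gives K = 0.512L.
Substituting into Q = 60: 3·L^(1/3)·(0.512L)^(1/3) = 60.
Solving, L = 125 and K = 64.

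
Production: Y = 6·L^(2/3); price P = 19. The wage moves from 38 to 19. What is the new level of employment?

L* = 64

From P·MP_L = w with MP_L = 4·L^(-1/3), the labor demand is L(w) = (76/w)^(3).
At w = 38: L = 8. At w = 19: L = 64.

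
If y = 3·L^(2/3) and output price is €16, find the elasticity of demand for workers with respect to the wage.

MP_L = (2/3)·3·L^(-1/3), so P·MP_L = w gives 32·L^(-1/3) = w.
Solving, L(w) = (32/w)^(3). This is a constant-elasticity form: L ∝ w^(−3), so ε = −3.

ε = -3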